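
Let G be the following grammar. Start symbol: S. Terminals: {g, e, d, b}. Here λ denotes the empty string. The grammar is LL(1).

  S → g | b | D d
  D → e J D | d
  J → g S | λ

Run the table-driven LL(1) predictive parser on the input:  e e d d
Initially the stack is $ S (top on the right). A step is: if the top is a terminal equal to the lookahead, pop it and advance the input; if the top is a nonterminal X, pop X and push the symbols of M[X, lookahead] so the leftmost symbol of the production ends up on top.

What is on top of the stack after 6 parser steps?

J

     Stack      Input      Action
  1  $ S        e e d d $  expand S → D d
  2  $ d D      e e d d $  expand D → e J D
  3  $ d D J e  e e d d $  match e
  4  $ d D J    e d d $    expand J → λ
  5  $ d D      e d d $    expand D → e J D
  6  $ d D J e  e d d $    match e
Stack after step 6: $ d D J (top = J).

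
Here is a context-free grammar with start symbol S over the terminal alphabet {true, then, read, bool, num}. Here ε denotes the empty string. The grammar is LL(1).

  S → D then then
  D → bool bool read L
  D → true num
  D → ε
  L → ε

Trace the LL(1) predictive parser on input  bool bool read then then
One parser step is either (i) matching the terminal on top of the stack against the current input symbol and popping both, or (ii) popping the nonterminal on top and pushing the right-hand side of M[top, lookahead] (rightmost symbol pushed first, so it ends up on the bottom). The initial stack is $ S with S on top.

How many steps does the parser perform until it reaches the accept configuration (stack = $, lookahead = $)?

8

step 1: stack=$ S  input=bool bool read then then $  — expand S → D then then
step 2: stack=$ then then D  input=bool bool read then then $  — expand D → bool bool read L
step 3: stack=$ then then L read bool bool  input=bool bool read then then $  — match bool
step 4: stack=$ then then L read bool  input=bool read then then $  — match bool
step 5: stack=$ then then L read  input=read then then $  — match read
step 6: stack=$ then then L  input=then then $  — expand L → ε
step 7: stack=$ then then  input=then then $  — match then
step 8: stack=$ then  input=then $  — match then
Accept reached after 8 steps.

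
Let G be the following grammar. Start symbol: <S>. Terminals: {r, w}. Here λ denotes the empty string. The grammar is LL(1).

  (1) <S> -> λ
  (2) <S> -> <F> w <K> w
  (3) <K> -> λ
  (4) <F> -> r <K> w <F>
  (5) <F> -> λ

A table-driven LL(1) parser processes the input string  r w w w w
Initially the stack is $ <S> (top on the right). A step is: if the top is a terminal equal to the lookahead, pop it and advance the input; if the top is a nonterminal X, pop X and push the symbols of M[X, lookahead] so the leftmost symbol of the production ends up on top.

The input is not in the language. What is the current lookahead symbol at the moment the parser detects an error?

w

step 1: stack=$ <S>  input=r w w w w $  — expand <S> -> <F> w <K> w
step 2: stack=$ w <K> w <F>  input=r w w w w $  — expand <F> -> r <K> w <F>
step 3: stack=$ w <K> w <F> w <K> r  input=r w w w w $  — match r
step 4: stack=$ w <K> w <F> w <K>  input=w w w w $  — expand <K> -> λ
step 5: stack=$ w <K> w <F> w  input=w w w w $  — match w
step 6: stack=$ w <K> w <F>  input=w w w $  — expand <F> -> λ
step 7: stack=$ w <K> w  input=w w w $  — match w
step 8: stack=$ w <K>  input=w w $  — expand <K> -> λ
step 9: stack=$ w  input=w w $  — match w
step 10: stack=$  input=w $  — error: stack empty but input remains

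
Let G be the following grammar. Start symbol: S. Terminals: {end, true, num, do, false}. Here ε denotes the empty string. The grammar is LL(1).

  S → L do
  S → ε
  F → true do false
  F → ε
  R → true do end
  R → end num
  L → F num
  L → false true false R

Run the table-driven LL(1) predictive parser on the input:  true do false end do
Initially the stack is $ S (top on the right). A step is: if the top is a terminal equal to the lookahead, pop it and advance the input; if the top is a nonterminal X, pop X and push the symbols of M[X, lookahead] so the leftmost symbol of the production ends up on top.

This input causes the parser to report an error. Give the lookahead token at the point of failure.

step 1: stack=$ S  input=true do false end do $  — expand S → L do
step 2: stack=$ do L  input=true do false end do $  — expand L → F num
step 3: stack=$ do num F  input=true do false end do $  — expand F → true do false
step 4: stack=$ do num false do true  input=true do false end do $  — match true
step 5: stack=$ do num false do  input=do false end do $  — match do
step 6: stack=$ do num false  input=false end do $  — match false
step 7: stack=$ do num  input=end do $  — error: top is terminal num but lookahead is end

end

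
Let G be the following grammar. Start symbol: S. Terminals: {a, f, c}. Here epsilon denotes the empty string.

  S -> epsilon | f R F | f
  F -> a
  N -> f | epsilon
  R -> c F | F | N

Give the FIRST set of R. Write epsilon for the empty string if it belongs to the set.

{epsilon, a, c, f}

FIRST(S) = {epsilon, f}
FIRST(F) = {a}
FIRST(N) = {epsilon, f}
FIRST(R) = {epsilon, a, c, f}  (via F, N)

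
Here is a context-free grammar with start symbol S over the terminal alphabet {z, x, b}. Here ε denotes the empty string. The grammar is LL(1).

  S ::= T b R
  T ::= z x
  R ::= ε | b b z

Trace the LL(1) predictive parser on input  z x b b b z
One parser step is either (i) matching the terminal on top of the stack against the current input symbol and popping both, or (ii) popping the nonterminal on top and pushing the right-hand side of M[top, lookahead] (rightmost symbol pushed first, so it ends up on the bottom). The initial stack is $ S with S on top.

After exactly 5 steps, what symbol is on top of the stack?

step 1: stack=$ S  input=z x b b b z $  — expand S ::= T b R
step 2: stack=$ R b T  input=z x b b b z $  — expand T ::= z x
step 3: stack=$ R b x z  input=z x b b b z $  — match z
step 4: stack=$ R b x  input=x b b b z $  — match x
step 5: stack=$ R b  input=b b b z $  — match b
Stack after step 5: $ R (top = R).

R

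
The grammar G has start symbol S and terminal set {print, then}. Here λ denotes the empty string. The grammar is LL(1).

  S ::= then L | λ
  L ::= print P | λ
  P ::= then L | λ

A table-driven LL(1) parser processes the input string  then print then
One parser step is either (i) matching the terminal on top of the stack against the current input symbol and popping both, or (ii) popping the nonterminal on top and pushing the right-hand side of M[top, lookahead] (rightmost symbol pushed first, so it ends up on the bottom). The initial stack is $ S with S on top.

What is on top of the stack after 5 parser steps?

then

     Stack      Input              Action
  1  $ S        then print then $  expand S ::= then L
  2  $ L then   then print then $  match then
  3  $ L        print then $       expand L ::= print P
  4  $ P print  print then $       match print
  5  $ P        then $             expand P ::= then L
Stack after step 5: $ L then (top = then).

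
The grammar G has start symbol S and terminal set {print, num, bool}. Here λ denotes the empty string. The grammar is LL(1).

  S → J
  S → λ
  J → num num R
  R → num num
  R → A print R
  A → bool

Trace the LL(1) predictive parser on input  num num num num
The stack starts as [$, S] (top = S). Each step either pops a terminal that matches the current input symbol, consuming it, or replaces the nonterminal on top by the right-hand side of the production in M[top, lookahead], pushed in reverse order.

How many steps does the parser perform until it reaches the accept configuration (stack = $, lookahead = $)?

7

     Stack        Input              Action
  1  $ S          num num num num $  expand S → J
  2  $ J          num num num num $  expand J → num num R
  3  $ R num num  num num num num $  match num
  4  $ R num      num num num $      match num
  5  $ R          num num $          expand R → num num
  6  $ num num    num num $          match num
  7  $ num        num $              match num
Accept reached after 7 steps.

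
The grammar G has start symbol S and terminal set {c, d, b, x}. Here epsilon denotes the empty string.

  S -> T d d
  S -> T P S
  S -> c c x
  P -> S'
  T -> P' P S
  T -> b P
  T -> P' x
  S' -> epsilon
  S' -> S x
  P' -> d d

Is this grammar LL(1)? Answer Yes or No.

No

FIRST(S) = {b, c, d}
FIRST(P) = {epsilon, b, c, d}
FIRST(T) = {b, d}
FIRST(S') = {epsilon, b, c, d}
FIRST(P') = {d}
FOLLOW(S) = {$, b, c, d, x}
FOLLOW(P) = {b, c, d}
FOLLOW(T) = {b, c, d}
FOLLOW(S') = {b, c, d}
FOLLOW(P') = {b, c, d, x}
Cell M[S, b] receives both S -> T d d and S -> T P S — the grammar is not LL(1).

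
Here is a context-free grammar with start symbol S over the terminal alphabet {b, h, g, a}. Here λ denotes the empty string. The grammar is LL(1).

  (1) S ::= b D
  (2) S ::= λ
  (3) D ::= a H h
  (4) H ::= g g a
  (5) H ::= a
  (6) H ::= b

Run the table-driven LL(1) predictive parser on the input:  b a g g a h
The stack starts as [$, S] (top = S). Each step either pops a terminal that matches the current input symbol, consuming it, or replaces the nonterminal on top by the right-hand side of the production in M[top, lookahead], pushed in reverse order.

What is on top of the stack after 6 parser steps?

     Stack      Input          Action
  1  $ S        b a g g a h $  expand S ::= b D
  2  $ D b      b a g g a h $  match b
  3  $ D        a g g a h $    expand D ::= a H h
  4  $ h H a    a g g a h $    match a
  5  $ h H      g g a h $      expand H ::= g g a
  6  $ h a g g  g g a h $      match g
Stack after step 6: $ h a g (top = g).

g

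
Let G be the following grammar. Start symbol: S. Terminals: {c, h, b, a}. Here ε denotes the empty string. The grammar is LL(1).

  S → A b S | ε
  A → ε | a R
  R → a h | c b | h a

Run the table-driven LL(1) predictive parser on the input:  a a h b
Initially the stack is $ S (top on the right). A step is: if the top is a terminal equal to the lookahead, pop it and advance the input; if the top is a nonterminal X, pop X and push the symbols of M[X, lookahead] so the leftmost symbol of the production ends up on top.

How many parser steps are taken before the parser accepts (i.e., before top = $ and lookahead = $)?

step 1: stack=$ S  input=a a h b $  — expand S → A b S
step 2: stack=$ S b A  input=a a h b $  — expand A → a R
step 3: stack=$ S b R a  input=a a h b $  — match a
step 4: stack=$ S b R  input=a h b $  — expand R → a h
step 5: stack=$ S b h a  input=a h b $  — match a
step 6: stack=$ S b h  input=h b $  — match h
step 7: stack=$ S b  input=b $  — match b
step 8: stack=$ S  input=$  — expand S → ε
Accept reached after 8 steps.

8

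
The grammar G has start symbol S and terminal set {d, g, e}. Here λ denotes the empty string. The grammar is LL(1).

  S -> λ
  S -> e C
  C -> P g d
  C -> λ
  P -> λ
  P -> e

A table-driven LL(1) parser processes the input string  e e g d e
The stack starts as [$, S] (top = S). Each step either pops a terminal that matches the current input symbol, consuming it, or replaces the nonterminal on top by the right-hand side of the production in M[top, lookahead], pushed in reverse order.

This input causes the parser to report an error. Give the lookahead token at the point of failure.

e

     Stack    Input        Action
  1  $ S      e e g d e $  expand S -> e C
  2  $ C e    e e g d e $  match e
  3  $ C      e g d e $    expand C -> P g d
  4  $ d g P  e g d e $    expand P -> e
  5  $ d g e  e g d e $    match e
  6  $ d g    g d e $      match g
  7  $ d      d e $        match d
  8  $        e $          error: stack empty but input remains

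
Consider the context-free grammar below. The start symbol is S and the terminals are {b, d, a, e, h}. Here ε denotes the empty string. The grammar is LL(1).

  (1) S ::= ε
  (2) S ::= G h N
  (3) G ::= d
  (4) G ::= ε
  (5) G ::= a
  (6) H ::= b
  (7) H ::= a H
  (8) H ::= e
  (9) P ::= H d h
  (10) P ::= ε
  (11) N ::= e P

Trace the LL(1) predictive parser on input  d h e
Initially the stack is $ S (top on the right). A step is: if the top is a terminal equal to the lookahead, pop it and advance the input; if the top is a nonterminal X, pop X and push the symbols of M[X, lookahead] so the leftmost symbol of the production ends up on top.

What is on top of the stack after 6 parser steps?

P

     Stack    Input    Action
  1  $ S      d h e $  expand S ::= G h N
  2  $ N h G  d h e $  expand G ::= d
  3  $ N h d  d h e $  match d
  4  $ N h    h e $    match h
  5  $ N      e $      expand N ::= e P
  6  $ P e    e $      match e
Stack after step 6: $ P (top = P).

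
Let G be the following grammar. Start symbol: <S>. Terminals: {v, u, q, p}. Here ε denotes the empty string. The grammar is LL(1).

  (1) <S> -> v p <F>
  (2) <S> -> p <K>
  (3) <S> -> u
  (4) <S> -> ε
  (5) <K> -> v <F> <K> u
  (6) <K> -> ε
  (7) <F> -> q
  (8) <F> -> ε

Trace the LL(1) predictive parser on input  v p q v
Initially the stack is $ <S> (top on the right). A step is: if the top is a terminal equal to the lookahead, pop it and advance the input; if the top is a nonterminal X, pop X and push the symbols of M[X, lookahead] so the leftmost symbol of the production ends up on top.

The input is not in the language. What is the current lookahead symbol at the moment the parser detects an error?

     Stack      Input      Action
  1  $ <S>      v p q v $  expand <S> -> v p <F>
  2  $ <F> p v  v p q v $  match v
  3  $ <F> p    p q v $    match p
  4  $ <F>      q v $      expand <F> -> q
  5  $ q        q v $      match q
  6  $          v $        error: stack empty but input remains

v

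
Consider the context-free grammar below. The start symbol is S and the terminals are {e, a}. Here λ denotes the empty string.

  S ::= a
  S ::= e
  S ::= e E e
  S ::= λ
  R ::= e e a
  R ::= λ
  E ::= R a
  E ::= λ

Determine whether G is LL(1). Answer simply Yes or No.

FIRST(S) = {λ, a, e}
FIRST(R) = {λ, e}
FIRST(E) = {λ, a, e}
FOLLOW(S) = {$}
FOLLOW(R) = {a}
FOLLOW(E) = {e}
Cell M[E, e] receives both E ::= R a and E ::= λ — the grammar is not LL(1).

No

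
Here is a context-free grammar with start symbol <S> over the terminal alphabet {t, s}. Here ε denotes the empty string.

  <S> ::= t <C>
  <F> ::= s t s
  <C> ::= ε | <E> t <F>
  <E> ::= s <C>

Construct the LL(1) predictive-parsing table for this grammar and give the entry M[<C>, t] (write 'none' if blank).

FIRST(<S>) = {t}
FIRST(<F>) = {s}
FIRST(<E>) = {s}
FIRST(<C>) = {ε, s}  (via <E> t <F>)
FOLLOW(<S>) includes $ since <S> is the start symbol.
FOLLOW(<S>): <S> appears on no right-hand side. Thus FOLLOW(<S>) = {$}.
FOLLOW(<E>): in <C>::=<E> t <F>, <E> is followed by t <F> with FIRST {t}. Thus FOLLOW(<E>) = {t}.
FOLLOW(<C>): in <S>::=t <C>, the suffix after <C> is empty, so FOLLOW(<C>) ⊇ FOLLOW(<S>) = {$}; in <E>::=s <C>, the suffix after <C> is empty, so FOLLOW(<C>) ⊇ FOLLOW(<E>) = {t}. Thus FOLLOW(<C>) = {$, t}.
For <C> ::= ε: FIRST(ε) = {ε}, so it goes in M[<C>, t] for t ∈ {}; since ε ∈ FIRST, also for every t ∈ FOLLOW(<C>) = {$, t}.
For <C> ::= <E> t <F>: FIRST(<E> t <F>) = {s}, so it goes in M[<C>, t] for t ∈ {s}.

<C> ::= ε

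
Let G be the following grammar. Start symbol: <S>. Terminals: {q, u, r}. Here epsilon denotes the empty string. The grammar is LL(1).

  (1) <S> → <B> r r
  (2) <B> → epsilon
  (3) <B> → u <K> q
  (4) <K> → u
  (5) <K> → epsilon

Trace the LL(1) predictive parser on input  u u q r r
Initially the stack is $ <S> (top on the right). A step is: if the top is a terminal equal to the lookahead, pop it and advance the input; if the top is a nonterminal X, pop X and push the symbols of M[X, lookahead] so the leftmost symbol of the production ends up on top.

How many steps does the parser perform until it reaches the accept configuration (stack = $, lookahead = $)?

     Stack          Input        Action
  1  $ <S>          u u q r r $  expand <S> → <B> r r
  2  $ r r <B>      u u q r r $  expand <B> → u <K> q
  3  $ r r q <K> u  u u q r r $  match u
  4  $ r r q <K>    u q r r $    expand <K> → u
  5  $ r r q u      u q r r $    match u
  6  $ r r q        q r r $      match q
  7  $ r r          r r $        match r
  8  $ r            r $          match r
Accept reached after 8 steps.

8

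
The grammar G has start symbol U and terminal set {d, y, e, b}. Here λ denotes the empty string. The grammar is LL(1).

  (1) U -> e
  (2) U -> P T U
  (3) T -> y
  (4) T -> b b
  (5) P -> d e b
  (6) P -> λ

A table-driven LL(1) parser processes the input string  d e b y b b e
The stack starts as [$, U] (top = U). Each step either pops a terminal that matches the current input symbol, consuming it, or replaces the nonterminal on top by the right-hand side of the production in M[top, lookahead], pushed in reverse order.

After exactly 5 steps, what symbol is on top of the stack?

step 1: stack=$ U  input=d e b y b b e $  — expand U -> P T U
step 2: stack=$ U T P  input=d e b y b b e $  — expand P -> d e b
step 3: stack=$ U T b e d  input=d e b y b b e $  — match d
step 4: stack=$ U T b e  input=e b y b b e $  — match e
step 5: stack=$ U T b  input=b y b b e $  — match b
Stack after step 5: $ U T (top = T).

T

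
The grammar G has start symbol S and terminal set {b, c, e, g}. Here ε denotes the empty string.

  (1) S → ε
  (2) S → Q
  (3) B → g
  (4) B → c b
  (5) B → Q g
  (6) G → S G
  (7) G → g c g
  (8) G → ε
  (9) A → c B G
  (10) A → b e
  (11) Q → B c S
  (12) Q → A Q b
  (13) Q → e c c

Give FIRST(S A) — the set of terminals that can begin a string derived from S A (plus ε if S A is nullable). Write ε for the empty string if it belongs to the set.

FIRST(A) = {b, c}
FIRST(S) = {ε, b, c, e, g}  (via Q)
FIRST(G) = {ε, b, c, e, g}  (via S G)
FIRST(B) = {b, c, e, g}  (via Q g)
FIRST(Q) = {b, c, e, g}  (via B c S, A Q b)
FIRST(S A): take FIRST of each symbol in turn, carrying on past any symbol whose FIRST contains ε; result {b, c, e, g}.

{b, c, e, g}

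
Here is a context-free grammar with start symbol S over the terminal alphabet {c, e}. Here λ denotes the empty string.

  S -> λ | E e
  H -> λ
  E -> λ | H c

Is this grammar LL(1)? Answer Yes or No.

FIRST(S) = {λ, c, e}
FIRST(H) = {λ}
FIRST(E) = {λ, c}
FOLLOW(S) = {$}
FOLLOW(H) = {c}
FOLLOW(E) = {e}
Each cell of M receives at most one production.

Yes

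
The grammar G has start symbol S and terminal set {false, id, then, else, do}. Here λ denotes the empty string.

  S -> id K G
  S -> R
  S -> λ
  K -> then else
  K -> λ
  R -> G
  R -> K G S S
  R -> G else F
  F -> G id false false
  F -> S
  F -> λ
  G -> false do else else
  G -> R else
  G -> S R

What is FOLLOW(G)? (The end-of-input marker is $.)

{$, else, false, id, then}

FIRST(K): from K->then else we get {then}; from K->λ we get {λ}. So FIRST(K) = {λ, then}.
FIRST(S): from S->id K G we get {id}; from S->R we get {false, id, then}; from S->λ we get {λ}. So FIRST(S) = {λ, false, id, then}.
FIRST(R): from R->G we get {false, id, then}; from R->K G S S we get {false, id, then}; from R->G else F we get {false, id, then}. So FIRST(R) = {false, id, then}.
FIRST(G): from G->false do else else we get {false}; from G->R else we get {false, id, then}; from G->S R we get {false, id, then}. So FIRST(G) = {false, id, then}.
FIRST(F): from F->G id false false we get {false, id, then}; from F->S we get {λ, false, id, then}; from F->λ we get {λ}. So FIRST(F) = {λ, false, id, then}.
FOLLOW(S) includes $ since S is the start symbol.
FOLLOW(K): in S->id K G, K is followed by G with FIRST {false, id, then}; in R->K G S S, K is followed by G S S with FIRST {false, id, then}. Thus FOLLOW(K) = {false, id, then}.
FOLLOW(S): in R->K G S S (occurrence 1), S is followed by S with FIRST {λ, false, id, then}; in R->K G S S (occurrence 1), the suffix after S is nullable, so FOLLOW(S) ⊇ FOLLOW(R) = {$, else, false, id, then}; in R->K G S S (occurrence 2), the suffix after S is empty, so FOLLOW(S) ⊇ FOLLOW(R) = {$, else, false, id, then}; in F->S, the suffix after S is empty, so FOLLOW(S) ⊇ FOLLOW(F) = {$, else, false, id, then}; in G->S R, S is followed by R with FIRST {false, id, then}. Thus FOLLOW(S) = {$, else, false, id, then}.
FOLLOW(R): in S->R, the suffix after R is empty, so FOLLOW(R) ⊇ FOLLOW(S) = {$, else, false, id, then}; in G->R else, R is followed by else with FIRST {else}; in G->S R, the suffix after R is empty, so FOLLOW(R) ⊇ FOLLOW(G) = {$, else, false, id, then}. Thus FOLLOW(R) = {$, else, false, id, then}.
FOLLOW(F): in R->G else F, the suffix after F is empty, so FOLLOW(F) ⊇ FOLLOW(R) = {$, else, false, id, then}. Thus FOLLOW(F) = {$, else, false, id, then}.
FOLLOW(G): in S->id K G, the suffix after G is empty, so FOLLOW(G) ⊇ FOLLOW(S) = {$, else, false, id, then}; in R->G, the suffix after G is empty, so FOLLOW(G) ⊇ FOLLOW(R) = {$, else, false, id, then}; in R->K G S S, G is followed by S S with FIRST {λ, false, id, then}; in R->K G S S, the suffix after G is nullable, so FOLLOW(G) ⊇ FOLLOW(R) = {$, else, false, id, then}; in R->G else F, G is followed by else F with FIRST {else}; in F->G id false false, G is followed by id false false with FIRST {id}. Thus FOLLOW(G) = {$, else, false, id, then}.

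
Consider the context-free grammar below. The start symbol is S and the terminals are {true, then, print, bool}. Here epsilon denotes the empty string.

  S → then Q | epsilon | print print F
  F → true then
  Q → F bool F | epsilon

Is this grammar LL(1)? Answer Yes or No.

FIRST(S) = {epsilon, print, then}
FIRST(F) = {true}
FIRST(Q) = {epsilon, true}
FOLLOW(S) = {$}
FOLLOW(F) = {$, bool}
FOLLOW(Q) = {$}
Each cell of M receives at most one production.

Yes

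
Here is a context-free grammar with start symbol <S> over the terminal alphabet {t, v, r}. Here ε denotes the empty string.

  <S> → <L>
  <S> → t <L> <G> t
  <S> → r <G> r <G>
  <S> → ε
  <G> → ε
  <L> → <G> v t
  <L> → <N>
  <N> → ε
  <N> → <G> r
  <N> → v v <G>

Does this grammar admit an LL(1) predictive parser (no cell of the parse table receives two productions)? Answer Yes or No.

FIRST(<S>) = {ε, r, t, v}
FIRST(<G>) = {ε}
FIRST(<L>) = {ε, r, v}
FIRST(<N>) = {ε, r, v}
FOLLOW(<S>) = {$}
FOLLOW(<G>) = {$, r, t, v}
FOLLOW(<L>) = {$, t}
FOLLOW(<N>) = {$, t}
Cell M[<L>, v] receives both <L> → <G> v t and <L> → <N> — the grammar is not LL(1).

No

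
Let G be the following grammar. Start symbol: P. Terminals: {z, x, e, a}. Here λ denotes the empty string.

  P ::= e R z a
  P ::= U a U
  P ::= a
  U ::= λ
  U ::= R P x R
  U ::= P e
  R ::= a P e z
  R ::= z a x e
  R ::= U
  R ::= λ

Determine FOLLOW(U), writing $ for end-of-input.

FIRST(P): from P::=e R z a we get {e}; from P::=U a U we get {a, e, z}; from P::=a we get {a}. So FIRST(P) = {a, e, z}.
FIRST(U): from U::=λ we get {λ}; from U::=R P x R we get {a, e, z}; from U::=P e we get {a, e, z}. So FIRST(U) = {λ, a, e, z}.
FIRST(R): from R::=a P e z we get {a}; from R::=z a x e we get {z}; from R::=U we get {λ, a, e, z}; from R::=λ we get {λ}. So FIRST(R) = {λ, a, e, z}.
FOLLOW(P) includes $ since P is the start symbol.
FOLLOW(P): in U::=R P x R, P is followed by x R with FIRST {x}; in U::=P e, P is followed by e with FIRST {e}; in R::=a P e z, P is followed by e z with FIRST {e}. Thus FOLLOW(P) = {$, e, x}.
FOLLOW(U): in P::=U a U (occurrence 1), U is followed by a U with FIRST {a}; in P::=U a U (occurrence 2), the suffix after U is empty, so FOLLOW(U) ⊇ FOLLOW(P) = {$, e, x}; in R::=U, the suffix after U is empty, so FOLLOW(U) ⊇ FOLLOW(R) = {$, a, e, x, z}. Thus FOLLOW(U) = {$, a, e, x, z}.
FOLLOW(R): in P::=e R z a, R is followed by z a with FIRST {z}; in U::=R P x R (occurrence 1), R is followed by P x R with FIRST {a, e, z}; in U::=R P x R (occurrence 2), the suffix after R is empty, so FOLLOW(R) ⊇ FOLLOW(U) = {$, a, e, x, z}. Thus FOLLOW(R) = {$, a, e, x, z}.

{$, a, e, x, z}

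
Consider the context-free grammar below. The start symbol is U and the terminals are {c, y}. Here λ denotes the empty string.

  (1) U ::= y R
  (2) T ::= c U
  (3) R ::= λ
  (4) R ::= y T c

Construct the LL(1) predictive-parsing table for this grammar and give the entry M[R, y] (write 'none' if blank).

FIRST(U) = {y}
FIRST(T) = {c}
FIRST(R) = {λ, y}
FOLLOW(U) includes $ since U is the start symbol.
FOLLOW(U): in T::=c U, the suffix after U is empty, so FOLLOW(U) ⊇ FOLLOW(T) = {c}. Thus FOLLOW(U) = {$, c}.
FOLLOW(R): in U::=y R, the suffix after R is empty, so FOLLOW(R) ⊇ FOLLOW(U) = {$, c}. Thus FOLLOW(R) = {$, c}.
For R ::= λ: FIRST(λ) = {λ}, so it goes in M[R, t] for t ∈ {}; since λ ∈ FIRST, also for every t ∈ FOLLOW(R) = {$, c}.
For R ::= y T c: FIRST(y T c) = {y}, so it goes in M[R, t] for t ∈ {y}.

R ::= y T c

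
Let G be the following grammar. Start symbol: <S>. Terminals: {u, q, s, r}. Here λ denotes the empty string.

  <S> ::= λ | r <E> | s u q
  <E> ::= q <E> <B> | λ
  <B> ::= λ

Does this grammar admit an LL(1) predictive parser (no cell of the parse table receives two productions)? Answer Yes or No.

FIRST(<S>) = {λ, r, s}
FIRST(<E>) = {λ, q}
FIRST(<B>) = {λ}
FOLLOW(<S>) = {$}
FOLLOW(<E>) = {$}
FOLLOW(<B>) = {$}
Each cell of M receives at most one production.

Yes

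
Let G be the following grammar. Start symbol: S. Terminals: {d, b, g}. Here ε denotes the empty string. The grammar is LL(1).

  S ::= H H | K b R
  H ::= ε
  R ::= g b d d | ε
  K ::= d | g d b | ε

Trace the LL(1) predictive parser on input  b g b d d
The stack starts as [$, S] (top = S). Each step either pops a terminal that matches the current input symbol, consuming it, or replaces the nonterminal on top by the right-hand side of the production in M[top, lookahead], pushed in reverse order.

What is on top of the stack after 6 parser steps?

step 1: stack=$ S  input=b g b d d $  — expand S ::= K b R
step 2: stack=$ R b K  input=b g b d d $  — expand K ::= ε
step 3: stack=$ R b  input=b g b d d $  — match b
step 4: stack=$ R  input=g b d d $  — expand R ::= g b d d
step 5: stack=$ d d b g  input=g b d d $  — match g
step 6: stack=$ d d b  input=b d d $  — match b
Stack after step 6: $ d d (top = d).

d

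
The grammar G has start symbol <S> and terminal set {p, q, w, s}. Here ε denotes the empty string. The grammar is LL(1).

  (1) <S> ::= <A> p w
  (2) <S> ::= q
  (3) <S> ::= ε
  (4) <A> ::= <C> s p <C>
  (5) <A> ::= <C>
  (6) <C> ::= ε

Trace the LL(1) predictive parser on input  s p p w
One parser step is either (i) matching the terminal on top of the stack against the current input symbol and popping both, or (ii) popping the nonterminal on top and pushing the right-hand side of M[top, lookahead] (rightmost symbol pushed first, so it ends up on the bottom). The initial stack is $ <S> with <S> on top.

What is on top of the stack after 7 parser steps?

w

step 1: stack=$ <S>  input=s p p w $  — expand <S> ::= <A> p w
step 2: stack=$ w p <A>  input=s p p w $  — expand <A> ::= <C> s p <C>
step 3: stack=$ w p <C> p s <C>  input=s p p w $  — expand <C> ::= ε
step 4: stack=$ w p <C> p s  input=s p p w $  — match s
step 5: stack=$ w p <C> p  input=p p w $  — match p
step 6: stack=$ w p <C>  input=p w $  — expand <C> ::= ε
step 7: stack=$ w p  input=p w $  — match p
Stack after step 7: $ w (top = w).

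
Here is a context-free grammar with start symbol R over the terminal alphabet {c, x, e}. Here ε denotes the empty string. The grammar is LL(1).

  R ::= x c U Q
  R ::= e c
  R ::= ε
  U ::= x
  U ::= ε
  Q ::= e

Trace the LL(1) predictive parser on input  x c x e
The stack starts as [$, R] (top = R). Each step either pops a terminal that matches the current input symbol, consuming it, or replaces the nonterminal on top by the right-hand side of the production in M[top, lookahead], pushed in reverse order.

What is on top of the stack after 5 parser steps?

     Stack      Input      Action
  1  $ R        x c x e $  expand R ::= x c U Q
  2  $ Q U c x  x c x e $  match x
  3  $ Q U c    c x e $    match c
  4  $ Q U      x e $      expand U ::= x
  5  $ Q x      x e $      match x
Stack after step 5: $ Q (top = Q).

Q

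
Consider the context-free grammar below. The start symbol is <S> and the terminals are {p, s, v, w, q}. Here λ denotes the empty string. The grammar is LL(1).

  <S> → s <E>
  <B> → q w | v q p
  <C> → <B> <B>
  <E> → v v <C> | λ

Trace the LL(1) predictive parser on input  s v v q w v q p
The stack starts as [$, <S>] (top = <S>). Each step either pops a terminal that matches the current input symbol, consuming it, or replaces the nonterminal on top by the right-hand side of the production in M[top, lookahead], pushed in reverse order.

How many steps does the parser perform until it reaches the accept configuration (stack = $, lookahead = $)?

      Stack      Input              Action
   1  $ <S>      s v v q w v q p $  expand <S> → s <E>
   2  $ <E> s    s v v q w v q p $  match s
   3  $ <E>      v v q w v q p $    expand <E> → v v <C>
   4  $ <C> v v  v v q w v q p $    match v
   5  $ <C> v    v q w v q p $      match v
   6  $ <C>      q w v q p $        expand <C> → <B> <B>
   7  $ <B> <B>  q w v q p $        expand <B> → q w
   8  $ <B> w q  q w v q p $        match q
   9  $ <B> w    w v q p $          match w
  10  $ <B>      v q p $            expand <B> → v q p
  11  $ p q v    v q p $            match v
  12  $ p q      q p $              match q
  13  $ p        p $                match p
Accept reached after 13 steps.

13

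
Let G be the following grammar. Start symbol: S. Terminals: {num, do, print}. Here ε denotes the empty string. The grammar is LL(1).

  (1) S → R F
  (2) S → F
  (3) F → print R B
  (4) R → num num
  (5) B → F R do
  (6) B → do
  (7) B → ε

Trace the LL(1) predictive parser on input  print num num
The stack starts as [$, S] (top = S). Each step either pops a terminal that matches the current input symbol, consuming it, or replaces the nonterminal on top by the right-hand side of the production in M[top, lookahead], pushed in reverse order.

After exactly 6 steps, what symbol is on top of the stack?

B

     Stack        Input            Action
  1  $ S          print num num $  expand S → F
  2  $ F          print num num $  expand F → print R B
  3  $ B R print  print num num $  match print
  4  $ B R        num num $        expand R → num num
  5  $ B num num  num num $        match num
  6  $ B num      num $            match num
Stack after step 6: $ B (top = B).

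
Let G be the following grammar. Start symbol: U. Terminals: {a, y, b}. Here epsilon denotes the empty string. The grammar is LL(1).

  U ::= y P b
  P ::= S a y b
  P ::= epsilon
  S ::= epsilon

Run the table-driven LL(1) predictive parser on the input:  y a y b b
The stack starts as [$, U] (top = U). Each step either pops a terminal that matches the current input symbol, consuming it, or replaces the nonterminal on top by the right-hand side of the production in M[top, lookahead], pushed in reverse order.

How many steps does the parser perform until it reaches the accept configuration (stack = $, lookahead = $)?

step 1: stack=$ U  input=y a y b b $  — expand U ::= y P b
step 2: stack=$ b P y  input=y a y b b $  — match y
step 3: stack=$ b P  input=a y b b $  — expand P ::= S a y b
step 4: stack=$ b b y a S  input=a y b b $  — expand S ::= epsilon
step 5: stack=$ b b y a  input=a y b b $  — match a
step 6: stack=$ b b y  input=y b b $  — match y
step 7: stack=$ b b  input=b b $  — match b
step 8: stack=$ b  input=b $  — match b
Accept reached after 8 steps.

8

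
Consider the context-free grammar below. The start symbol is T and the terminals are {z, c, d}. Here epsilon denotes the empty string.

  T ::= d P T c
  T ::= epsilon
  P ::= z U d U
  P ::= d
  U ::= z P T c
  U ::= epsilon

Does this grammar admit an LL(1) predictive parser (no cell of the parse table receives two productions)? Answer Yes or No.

FIRST(T) = {epsilon, d}
FIRST(P) = {d, z}
FIRST(U) = {epsilon, z}
FOLLOW(T) = {$, c}
FOLLOW(P) = {c, d}
FOLLOW(U) = {c, d}
Each cell of M receives at most one production.

Yes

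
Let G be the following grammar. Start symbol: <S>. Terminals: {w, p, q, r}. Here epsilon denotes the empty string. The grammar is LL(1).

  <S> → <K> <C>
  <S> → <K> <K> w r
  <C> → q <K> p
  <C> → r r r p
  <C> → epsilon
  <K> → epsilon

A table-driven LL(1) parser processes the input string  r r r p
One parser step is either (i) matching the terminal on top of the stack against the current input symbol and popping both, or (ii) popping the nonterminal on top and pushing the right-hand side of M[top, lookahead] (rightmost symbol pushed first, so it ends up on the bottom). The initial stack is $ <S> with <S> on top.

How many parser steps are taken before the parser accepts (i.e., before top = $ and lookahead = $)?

7

step 1: stack=$ <S>  input=r r r p $  — expand <S> → <K> <C>
step 2: stack=$ <C> <K>  input=r r r p $  — expand <K> → epsilon
step 3: stack=$ <C>  input=r r r p $  — expand <C> → r r r p
step 4: stack=$ p r r r  input=r r r p $  — match r
step 5: stack=$ p r r  input=r r p $  — match r
step 6: stack=$ p r  input=r p $  — match r
step 7: stack=$ p  input=p $  — match p
Accept reached after 7 steps.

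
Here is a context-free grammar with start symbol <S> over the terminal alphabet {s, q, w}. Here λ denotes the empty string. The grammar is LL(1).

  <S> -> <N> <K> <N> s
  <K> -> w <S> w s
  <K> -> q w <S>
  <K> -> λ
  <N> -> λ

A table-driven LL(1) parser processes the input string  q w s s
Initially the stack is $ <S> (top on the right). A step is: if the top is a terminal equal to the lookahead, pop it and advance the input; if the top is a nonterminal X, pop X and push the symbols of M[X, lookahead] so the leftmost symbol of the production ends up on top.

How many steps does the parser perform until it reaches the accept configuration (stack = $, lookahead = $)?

12

      Stack                  Input      Action
   1  $ <S>                  q w s s $  expand <S> -> <N> <K> <N> s
   2  $ s <N> <K> <N>        q w s s $  expand <N> -> λ
   3  $ s <N> <K>            q w s s $  expand <K> -> q w <S>
   4  $ s <N> <S> w q        q w s s $  match q
   5  $ s <N> <S> w          w s s $    match w
   6  $ s <N> <S>            s s $      expand <S> -> <N> <K> <N> s
   7  $ s <N> s <N> <K> <N>  s s $      expand <N> -> λ
   8  $ s <N> s <N> <K>      s s $      expand <K> -> λ
   9  $ s <N> s <N>          s s $      expand <N> -> λ
  10  $ s <N> s              s s $      match s
  11  $ s <N>                s $        expand <N> -> λ
  12  $ s                    s $        match s
Accept reached after 12 steps.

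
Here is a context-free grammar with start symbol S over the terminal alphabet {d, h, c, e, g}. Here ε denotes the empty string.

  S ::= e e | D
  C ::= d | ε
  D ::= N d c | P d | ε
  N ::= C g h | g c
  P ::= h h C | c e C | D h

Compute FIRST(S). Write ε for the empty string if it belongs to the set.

FIRST(C): from C::=d we get {d}; from C::=ε we get {ε}. So FIRST(C) = {ε, d}.
FIRST(N): from N::=C g h we get {d, g}; from N::=g c we get {g}. So FIRST(N) = {d, g}.
FIRST(S): from S::=e e we get {e}; from S::=D we get {ε, c, d, g, h}. So FIRST(S) = {ε, c, d, e, g, h}.
FIRST(D): from D::=N d c we get {d, g}; from D::=P d we get {c, d, g, h}; from D::=ε we get {ε}. So FIRST(D) = {ε, c, d, g, h}.
FIRST(P): from P::=h h C we get {h}; from P::=c e C we get {c}; from P::=D h we get {c, d, g, h}. So FIRST(P) = {c, d, g, h}.

{ε, c, d, e, g, h}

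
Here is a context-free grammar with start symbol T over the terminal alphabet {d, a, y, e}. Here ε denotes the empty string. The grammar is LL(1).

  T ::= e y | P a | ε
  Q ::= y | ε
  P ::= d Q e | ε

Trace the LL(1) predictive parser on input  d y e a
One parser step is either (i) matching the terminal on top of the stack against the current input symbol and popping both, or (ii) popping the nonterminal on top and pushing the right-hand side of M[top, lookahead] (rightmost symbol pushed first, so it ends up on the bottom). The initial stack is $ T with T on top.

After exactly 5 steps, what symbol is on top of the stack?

e

step 1: stack=$ T  input=d y e a $  — expand T ::= P a
step 2: stack=$ a P  input=d y e a $  — expand P ::= d Q e
step 3: stack=$ a e Q d  input=d y e a $  — match d
step 4: stack=$ a e Q  input=y e a $  — expand Q ::= y
step 5: stack=$ a e y  input=y e a $  — match y
Stack after step 5: $ a e (top = e).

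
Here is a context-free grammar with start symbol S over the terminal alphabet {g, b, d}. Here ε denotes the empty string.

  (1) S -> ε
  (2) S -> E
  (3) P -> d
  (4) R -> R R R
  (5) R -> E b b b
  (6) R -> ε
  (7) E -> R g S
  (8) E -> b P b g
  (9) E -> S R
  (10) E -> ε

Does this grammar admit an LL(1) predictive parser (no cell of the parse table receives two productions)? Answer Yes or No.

FIRST(S) = {ε, b, g}
FIRST(P) = {d}
FIRST(R) = {ε, b, g}
FIRST(E) = {ε, b, g}
FOLLOW(S) = {$, b, g}
FOLLOW(P) = {b}
FOLLOW(R) = {$, b, g}
FOLLOW(E) = {$, b, g}
Cell M[E, $] receives both E -> S R and E -> ε — the grammar is not LL(1).

No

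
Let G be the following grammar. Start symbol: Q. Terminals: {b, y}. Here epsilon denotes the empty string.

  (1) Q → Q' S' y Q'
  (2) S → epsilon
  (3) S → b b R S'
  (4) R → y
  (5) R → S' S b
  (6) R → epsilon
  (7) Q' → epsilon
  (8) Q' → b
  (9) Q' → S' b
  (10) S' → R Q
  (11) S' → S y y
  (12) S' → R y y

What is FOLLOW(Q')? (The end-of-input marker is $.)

FIRST(S) = {epsilon, b}
FIRST(Q) = {b, y}  (via Q' S' y Q')
FIRST(R) = {epsilon, b, y}  (via S' S b)
FIRST(S') = {b, y}  (via R Q, S y y, R y y)
FIRST(Q') = {epsilon, b, y}  (via S' b)
FOLLOW(Q) includes $ since Q is the start symbol.
FOLLOW(S): in R→S' S b, S is followed by b with FIRST {b}; in S'→S y y, S is followed by y y with FIRST {y}. Thus FOLLOW(S) = {b, y}.
FOLLOW(R): in S→b b R S', R is followed by S' with FIRST {b, y}; in S'→R Q, R is followed by Q with FIRST {b, y}; in S'→R y y, R is followed by y y with FIRST {y}. Thus FOLLOW(R) = {b, y}.
FOLLOW(S'): in Q→Q' S' y Q', S' is followed by y Q' with FIRST {y}; in S→b b R S', the suffix after S' is empty, so FOLLOW(S') ⊇ FOLLOW(S) = {b, y}; in R→S' S b, S' is followed by S b with FIRST {b}; in Q'→S' b, S' is followed by b with FIRST {b}. Thus FOLLOW(S') = {b, y}.
FOLLOW(Q): in S'→R Q, the suffix after Q is empty, so FOLLOW(Q) ⊇ FOLLOW(S') = {b, y}. Thus FOLLOW(Q) = {$, b, y}.
FOLLOW(Q'): in Q→Q' S' y Q' (occurrence 1), Q' is followed by S' y Q' with FIRST {b, y}; in Q→Q' S' y Q' (occurrence 2), the suffix after Q' is empty, so FOLLOW(Q') ⊇ FOLLOW(Q) = {$, b, y}. Thus FOLLOW(Q') = {$, b, y}.

{$, b, y}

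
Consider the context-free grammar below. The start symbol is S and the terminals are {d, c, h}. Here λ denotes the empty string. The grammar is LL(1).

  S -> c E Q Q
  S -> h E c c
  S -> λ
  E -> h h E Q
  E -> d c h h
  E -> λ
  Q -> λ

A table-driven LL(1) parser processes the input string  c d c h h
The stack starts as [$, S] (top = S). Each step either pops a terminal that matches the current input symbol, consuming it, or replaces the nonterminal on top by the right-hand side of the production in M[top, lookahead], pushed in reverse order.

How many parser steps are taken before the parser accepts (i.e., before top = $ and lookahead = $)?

step 1: stack=$ S  input=c d c h h $  — expand S -> c E Q Q
step 2: stack=$ Q Q E c  input=c d c h h $  — match c
step 3: stack=$ Q Q E  input=d c h h $  — expand E -> d c h h
step 4: stack=$ Q Q h h c d  input=d c h h $  — match d
step 5: stack=$ Q Q h h c  input=c h h $  — match c
step 6: stack=$ Q Q h h  input=h h $  — match h
step 7: stack=$ Q Q h  input=h $  — match h
step 8: stack=$ Q Q  input=$  — expand Q -> λ
step 9: stack=$ Q  input=$  — expand Q -> λ
Accept reached after 9 steps.

9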